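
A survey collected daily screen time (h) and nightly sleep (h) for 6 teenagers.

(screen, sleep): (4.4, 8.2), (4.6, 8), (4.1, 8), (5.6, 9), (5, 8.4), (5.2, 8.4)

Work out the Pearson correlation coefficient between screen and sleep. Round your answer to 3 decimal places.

n = 6, Σx = 28.9, Σy = 50, Σx² = 140.73, Σy² = 417.36, Σxy = 241.76
nΣxy − ΣxΣy = 1450.56 − 1445 = 5.56
nΣx² − (Σx)² = 844.38 − 835.21 = 9.17; nΣy² − (Σy)² = 2504.16 − 2500 = 4.16
r = 5.56 / √(9.17 × 4.16) = 5.56 / 6.1763 ≈ 0.900

0.900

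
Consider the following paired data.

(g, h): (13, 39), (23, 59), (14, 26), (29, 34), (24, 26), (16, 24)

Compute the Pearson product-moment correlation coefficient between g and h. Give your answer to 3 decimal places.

0.227

n = 6, Σg = 119, Σh = 208, Σg² = 2567, Σh² = 8086, Σgh = 4222
nΣgh − ΣgΣh = 25332 − 24752 = 580
nΣg² − (Σg)² = 15402 − 14161 = 1241; nΣh² − (Σh)² = 48516 − 43264 = 5252
r = 580 / √(1241 × 5252) = 580 / 2552.9849 ≈ 0.227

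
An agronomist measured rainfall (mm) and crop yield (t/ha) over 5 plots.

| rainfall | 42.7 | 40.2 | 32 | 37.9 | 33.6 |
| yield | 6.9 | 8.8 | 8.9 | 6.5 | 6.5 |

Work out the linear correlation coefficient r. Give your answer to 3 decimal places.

n = 5, Σx = 186.4, Σy = 37.6, Σx² = 7028.7, Σy² = 288.76, Σxy = 1397.94
nΣxy − ΣxΣy = 6989.7 − 7008.64 = -18.94
nΣx² − (Σx)² = 35143.5 − 34744.96 = 398.54; nΣy² − (Σy)² = 1443.8 − 1413.76 = 30.04
r = -18.94 / √(398.54 × 30.04) = -18.94 / 109.4173 ≈ -0.173

-0.173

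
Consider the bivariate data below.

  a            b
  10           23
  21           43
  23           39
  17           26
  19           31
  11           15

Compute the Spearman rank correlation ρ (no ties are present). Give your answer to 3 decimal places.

0.886

Rank a: 1, 5, 6, 3, 4, 2
Rank b: 2, 6, 5, 3, 4, 1
d = rank(a) − rank(b): -1, -1, 1, 0, 0, 1; Σd² = 4
ρ = 1 − 6Σd² / [n(n²−1)] = 1 − 6×4 / (6×35) = 1 − 24/210 ≈ 0.886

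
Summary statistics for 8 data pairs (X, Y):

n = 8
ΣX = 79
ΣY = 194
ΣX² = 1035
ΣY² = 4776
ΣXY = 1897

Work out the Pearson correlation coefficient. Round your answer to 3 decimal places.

-0.139

r = (nΣXY − ΣXΣY) / √[(nΣX² − (ΣX)²)(nΣY² − (ΣY)²)]
Numerator: 8×1897 − 79×194 = -150
Denominator: √[(8280 − 6241)(38208 − 37636)] = √[2039 × 572] = 1079.9574
r = -150 / 1079.9574 ≈ -0.139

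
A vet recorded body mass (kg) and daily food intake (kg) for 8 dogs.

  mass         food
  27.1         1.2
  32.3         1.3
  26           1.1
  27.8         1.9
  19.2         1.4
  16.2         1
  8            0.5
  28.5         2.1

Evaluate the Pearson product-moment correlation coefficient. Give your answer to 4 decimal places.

0.7011

n = 8, Σx = 185.1, Σy = 10.5, Σx² = 4733.87, Σy² = 15.57, Σxy = 262.86
nΣxy − ΣxΣy = 2102.88 − 1943.55 = 159.33
nΣx² − (Σx)² = 37870.96 − 34262.01 = 3608.95; nΣy² − (Σy)² = 124.56 − 110.25 = 14.31
r = 159.33 / √(3608.95 × 14.31) = 159.33 / 227.2533 ≈ 0.7011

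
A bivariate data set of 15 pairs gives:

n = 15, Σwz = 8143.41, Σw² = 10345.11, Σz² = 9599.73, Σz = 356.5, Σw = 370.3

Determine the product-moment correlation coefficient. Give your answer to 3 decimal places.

r = (nΣwz − ΣwΣz) / √[(nΣw² − (Σw)²)(nΣz² − (Σz)²)]
Numerator: 15×8143.41 − 370.3×356.5 = -9860.8
Denominator: √[(155176.65 − 137122.09)(143995.95 − 127092.25)] = √[18054.56 × 16903.7] = 17469.6556
r = -9860.8 / 17469.6556 ≈ -0.564

-0.564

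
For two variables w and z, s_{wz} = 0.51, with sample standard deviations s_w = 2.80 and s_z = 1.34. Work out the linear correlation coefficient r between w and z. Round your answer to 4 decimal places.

0.1359

r = Cov(w,z) / (s_w · s_z) = 0.51 / (2.80 × 1.34)
  = 0.51 / 3.7520 ≈ 0.1359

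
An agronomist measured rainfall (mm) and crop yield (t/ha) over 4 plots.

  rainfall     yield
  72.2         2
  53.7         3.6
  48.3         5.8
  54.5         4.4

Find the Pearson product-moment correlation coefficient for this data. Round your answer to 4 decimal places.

-0.9245

n = 4, Σx = 228.7, Σy = 15.8, Σx² = 13399.67, Σy² = 69.96, Σxy = 857.66
nΣxy − ΣxΣy = 3430.64 − 3613.46 = -182.82
nΣx² − (Σx)² = 53598.68 − 52303.69 = 1294.99; nΣy² − (Σy)² = 279.84 − 249.64 = 30.2
r = -182.82 / √(1294.99 × 30.2) = -182.82 / 197.7592 ≈ -0.9245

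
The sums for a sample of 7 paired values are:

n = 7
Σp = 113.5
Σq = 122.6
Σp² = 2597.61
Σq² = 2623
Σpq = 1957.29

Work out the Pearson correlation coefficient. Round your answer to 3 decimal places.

r = (nΣpq − ΣpΣq) / √[(nΣp² − (Σp)²)(nΣq² − (Σq)²)]
Numerator: 7×1957.29 − 113.5×122.6 = -214.07
Denominator: √[(18183.27 − 12882.25)(18361 − 15030.76)] = √[5301.02 × 3330.24] = 4201.6269
r = -214.07 / 4201.6269 ≈ -0.051

-0.051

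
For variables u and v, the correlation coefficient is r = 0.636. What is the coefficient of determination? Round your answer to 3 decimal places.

0.404

r² = (0.636)² = 0.404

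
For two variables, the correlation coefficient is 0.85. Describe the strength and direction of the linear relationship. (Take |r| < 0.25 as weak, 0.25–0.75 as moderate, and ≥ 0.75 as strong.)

r = 0.85 > 0 so the relationship is positive.
|r| = 0.85, which falls in the strong range.

strong positive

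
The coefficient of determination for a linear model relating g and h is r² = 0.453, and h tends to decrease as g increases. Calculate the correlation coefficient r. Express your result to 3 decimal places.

-0.673

|r| = √0.453 = 0.673
The association is negative, so r = −0.673.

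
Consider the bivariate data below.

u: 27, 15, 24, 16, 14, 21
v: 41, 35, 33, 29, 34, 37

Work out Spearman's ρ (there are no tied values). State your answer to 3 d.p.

Rank u: 6, 2, 5, 3, 1, 4
Rank v: 6, 4, 2, 1, 3, 5
d = rank(u) − rank(v): 0, -2, 3, 2, -2, -1; Σd² = 22
ρ = 1 − 6Σd² / [n(n²−1)] = 1 − 6×22 / (6×35) = 1 − 132/210 ≈ 0.371

0.371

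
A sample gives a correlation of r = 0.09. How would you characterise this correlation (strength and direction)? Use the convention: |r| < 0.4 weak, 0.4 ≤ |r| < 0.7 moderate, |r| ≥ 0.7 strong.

weak positive

r = 0.09 > 0 so the relationship is positive.
|r| = 0.09, which falls in the weak range.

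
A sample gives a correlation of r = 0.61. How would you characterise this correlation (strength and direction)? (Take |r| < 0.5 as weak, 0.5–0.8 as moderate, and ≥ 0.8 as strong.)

r = 0.61 > 0 so the relationship is positive.
|r| = 0.61, which falls in the moderate range.

moderate positive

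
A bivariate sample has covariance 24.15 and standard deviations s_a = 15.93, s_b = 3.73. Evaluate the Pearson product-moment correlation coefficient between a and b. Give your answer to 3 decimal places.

0.406

r = Cov(a,b) / (s_a · s_b) = 24.15 / (15.93 × 3.73)
  = 24.15 / 59.4189 ≈ 0.406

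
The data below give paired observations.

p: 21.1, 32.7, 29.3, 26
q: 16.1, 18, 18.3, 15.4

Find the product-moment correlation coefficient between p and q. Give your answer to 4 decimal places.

n = 4, Σp = 109.1, Σq = 67.8, Σp² = 3048.99, Σq² = 1155.26, Σpq = 1864.9
nΣpq − ΣpΣq = 7459.6 − 7396.98 = 62.62
nΣp² − (Σp)² = 12195.96 − 11902.81 = 293.15; nΣq² − (Σq)² = 4621.04 − 4596.84 = 24.2
r = 62.62 / √(293.15 × 24.2) = 62.62 / 84.2273 ≈ 0.7435

0.7435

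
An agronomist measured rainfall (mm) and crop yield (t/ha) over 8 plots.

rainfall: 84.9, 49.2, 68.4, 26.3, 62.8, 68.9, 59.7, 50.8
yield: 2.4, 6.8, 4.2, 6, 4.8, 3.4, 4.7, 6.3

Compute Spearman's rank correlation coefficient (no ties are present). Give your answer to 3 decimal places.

Rank rainfall: 8, 2, 6, 1, 5, 7, 4, 3
Rank yield: 1, 8, 3, 6, 5, 2, 4, 7
d = rank(rainfall) − rank(yield): 7, -6, 3, -5, 0, 5, 0, -4; Σd² = 160
ρ = 1 − 6Σd² / [n(n²−1)] = 1 − 6×160 / (8×63) = 1 − 960/504 ≈ -0.905

-0.905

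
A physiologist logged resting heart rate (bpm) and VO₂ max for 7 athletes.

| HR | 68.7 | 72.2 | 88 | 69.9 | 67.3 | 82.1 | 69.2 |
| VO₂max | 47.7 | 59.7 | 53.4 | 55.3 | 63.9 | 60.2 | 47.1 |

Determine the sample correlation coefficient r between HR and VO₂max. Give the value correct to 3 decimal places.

n = 7, Σx = 517.4, Σy = 387.3, Σx² = 38620.88, Σy² = 21674.69, Σxy = 28654.21
nΣxy − ΣxΣy = 200579.47 − 200389.02 = 190.45
nΣx² − (Σx)² = 270346.16 − 267702.76 = 2643.4; nΣy² − (Σy)² = 151722.83 − 150001.29 = 1721.54
r = 190.45 / √(2643.4 × 1721.54) = 190.45 / 2133.2414 ≈ 0.089

0.089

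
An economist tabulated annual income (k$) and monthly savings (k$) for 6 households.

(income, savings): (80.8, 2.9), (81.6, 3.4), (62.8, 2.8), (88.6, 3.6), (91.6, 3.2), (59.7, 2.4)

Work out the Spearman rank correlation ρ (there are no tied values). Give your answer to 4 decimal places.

0.8286

Rank income: 3, 4, 2, 5, 6, 1
Rank savings: 3, 5, 2, 6, 4, 1
d = rank(income) − rank(savings): 0, -1, 0, -1, 2, 0; Σd² = 6
ρ = 1 − 6Σd² / [n(n²−1)] = 1 − 6×6 / (6×35) = 1 − 36/210 ≈ 0.8286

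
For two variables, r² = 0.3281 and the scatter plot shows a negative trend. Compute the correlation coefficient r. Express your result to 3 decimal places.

-0.573

|r| = √0.3281 = 0.573
The association is negative, so r = −0.573.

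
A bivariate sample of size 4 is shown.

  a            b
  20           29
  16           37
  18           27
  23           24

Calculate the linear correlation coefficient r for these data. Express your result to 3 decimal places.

n = 4, Σa = 77, Σb = 117, Σa² = 1509, Σb² = 3515, Σab = 2210
nΣab − ΣaΣb = 8840 − 9009 = -169
nΣa² − (Σa)² = 6036 − 5929 = 107; nΣb² − (Σb)² = 14060 − 13689 = 371
r = -169 / √(107 × 371) = -169 / 199.2411 ≈ -0.848

-0.848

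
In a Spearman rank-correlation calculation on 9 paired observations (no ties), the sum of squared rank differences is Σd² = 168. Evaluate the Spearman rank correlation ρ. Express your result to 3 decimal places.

-0.400

ρ = 1 − 6Σd² / [n(n²−1)] = 1 − 6×168 / (9×80)
  = 1 − 1008/720 = 1 − 1.4000 ≈ -0.400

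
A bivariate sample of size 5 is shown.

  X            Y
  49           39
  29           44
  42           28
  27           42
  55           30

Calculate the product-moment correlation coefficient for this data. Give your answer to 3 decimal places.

n = 5, ΣX = 202, ΣY = 183, ΣX² = 8760, ΣY² = 6905, ΣXY = 7147
nΣXY − ΣXΣY = 35735 − 36966 = -1231
nΣX² − (ΣX)² = 43800 − 40804 = 2996; nΣY² − (ΣY)² = 34525 − 33489 = 1036
r = -1231 / √(2996 × 1036) = -1231 / 1761.7764 ≈ -0.699

-0.699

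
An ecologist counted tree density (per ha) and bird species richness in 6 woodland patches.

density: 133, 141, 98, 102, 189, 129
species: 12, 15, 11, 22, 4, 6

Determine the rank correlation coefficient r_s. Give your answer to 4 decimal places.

Rank density: 4, 5, 1, 2, 6, 3
Rank species: 4, 5, 3, 6, 1, 2
d = rank(density) − rank(species): 0, 0, -2, -4, 5, 1; Σd² = 46
ρ = 1 − 6Σd² / [n(n²−1)] = 1 − 6×46 / (6×35) = 1 − 276/210 ≈ -0.3143

-0.3143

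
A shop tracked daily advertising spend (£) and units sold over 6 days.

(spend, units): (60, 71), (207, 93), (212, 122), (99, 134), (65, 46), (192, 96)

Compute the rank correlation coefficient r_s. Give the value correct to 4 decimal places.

0.5429

Rank spend: 1, 5, 6, 3, 2, 4
Rank units: 2, 3, 5, 6, 1, 4
d = rank(spend) − rank(units): -1, 2, 1, -3, 1, 0; Σd² = 16
ρ = 1 − 6Σd² / [n(n²−1)] = 1 − 6×16 / (6×35) = 1 − 96/210 ≈ 0.5429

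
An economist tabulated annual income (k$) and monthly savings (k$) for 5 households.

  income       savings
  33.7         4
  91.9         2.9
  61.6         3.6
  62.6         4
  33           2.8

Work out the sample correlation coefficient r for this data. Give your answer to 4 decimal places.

n = 5, Σx = 282.8, Σy = 17.3, Σx² = 18383.62, Σy² = 61.21, Σxy = 965.87
nΣxy − ΣxΣy = 4829.35 − 4892.44 = -63.09
nΣx² − (Σx)² = 91918.1 − 79975.84 = 11942.26; nΣy² − (Σy)² = 306.05 − 299.29 = 6.76
r = -63.09 / √(11942.26 × 6.76) = -63.09 / 284.1297 ≈ -0.2220

-0.2220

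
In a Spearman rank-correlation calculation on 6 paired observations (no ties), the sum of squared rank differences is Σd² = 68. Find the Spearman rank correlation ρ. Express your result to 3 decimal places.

ρ = 1 − 6Σd² / [n(n²−1)] = 1 − 6×68 / (6×35)
  = 1 − 408/210 = 1 − 1.9429 ≈ -0.943

-0.943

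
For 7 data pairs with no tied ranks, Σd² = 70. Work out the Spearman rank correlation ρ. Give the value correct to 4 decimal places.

-0.2500

ρ = 1 − 6Σd² / [n(n²−1)] = 1 − 6×70 / (7×48)
  = 1 − 420/336 = 1 − 1.25000 ≈ -0.2500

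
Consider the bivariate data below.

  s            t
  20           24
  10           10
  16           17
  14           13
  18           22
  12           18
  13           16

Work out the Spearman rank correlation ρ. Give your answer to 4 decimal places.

Rank s: 7, 1, 5, 4, 6, 2, 3
Rank t: 7, 1, 4, 2, 6, 5, 3
d = rank(s) − rank(t): 0, 0, 1, 2, 0, -3, 0; Σd² = 14
ρ = 1 − 6Σd² / [n(n²−1)] = 1 − 6×14 / (7×48) = 1 − 84/336 ≈ 0.7500

0.7500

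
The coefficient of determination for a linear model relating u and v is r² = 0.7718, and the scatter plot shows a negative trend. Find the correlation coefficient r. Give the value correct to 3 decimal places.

-0.879

|r| = √0.7718 = 0.879
The association is negative, so r = −0.879.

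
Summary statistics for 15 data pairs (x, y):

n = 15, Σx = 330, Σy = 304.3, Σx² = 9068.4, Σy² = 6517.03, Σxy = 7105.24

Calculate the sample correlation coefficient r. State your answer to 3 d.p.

0.521

r = (nΣxy − ΣxΣy) / √[(nΣx² − (Σx)²)(nΣy² − (Σy)²)]
Numerator: 15×7105.24 − 330×304.3 = 6159.6
Denominator: √[(136026 − 108900)(97755.45 − 92598.49)] = √[27126 × 5156.96] = 11827.4129
r = 6159.6 / 11827.4129 ≈ 0.521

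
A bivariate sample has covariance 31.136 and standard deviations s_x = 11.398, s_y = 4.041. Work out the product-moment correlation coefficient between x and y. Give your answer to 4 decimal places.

r = Cov(x,y) / (s_x · s_y) = 31.136 / (11.398 × 4.041)
  = 31.136 / 46.0593 ≈ 0.6760

0.6760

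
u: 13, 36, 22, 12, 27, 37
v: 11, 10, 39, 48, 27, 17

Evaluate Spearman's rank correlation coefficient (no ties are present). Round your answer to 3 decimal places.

Rank u: 2, 5, 3, 1, 4, 6
Rank v: 2, 1, 5, 6, 4, 3
d = rank(u) − rank(v): 0, 4, -2, -5, 0, 3; Σd² = 54
ρ = 1 − 6Σd² / [n(n²−1)] = 1 − 6×54 / (6×35) = 1 − 324/210 ≈ -0.543

-0.543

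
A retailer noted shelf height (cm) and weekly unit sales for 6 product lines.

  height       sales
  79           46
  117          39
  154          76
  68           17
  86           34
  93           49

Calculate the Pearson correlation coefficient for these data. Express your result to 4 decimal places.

n = 6, Σx = 597, Σy = 261, Σx² = 64315, Σy² = 13259, Σxy = 28538
nΣxy − ΣxΣy = 171228 − 155817 = 15411
nΣx² − (Σx)² = 385890 − 356409 = 29481; nΣy² − (Σy)² = 79554 − 68121 = 11433
r = 15411 / √(29481 × 11433) = 15411 / 18359.0924 ≈ 0.8394

0.8394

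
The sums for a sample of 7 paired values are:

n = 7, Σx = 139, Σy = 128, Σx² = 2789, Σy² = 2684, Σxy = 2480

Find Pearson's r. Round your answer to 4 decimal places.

-0.6199

r = (nΣxy − ΣxΣy) / √[(nΣx² − (Σx)²)(nΣy² − (Σy)²)]
Numerator: 7×2480 − 139×128 = -432
Denominator: √[(19523 − 19321)(18788 − 16384)] = √[202 × 2404] = 696.8558
r = -432 / 696.8558 ≈ -0.6199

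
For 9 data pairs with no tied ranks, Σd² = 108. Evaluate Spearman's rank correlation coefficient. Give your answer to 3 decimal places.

ρ = 1 − 6Σd² / [n(n²−1)] = 1 − 6×108 / (9×80)
  = 1 − 648/720 = 1 − 0.9000 ≈ 0.100

0.100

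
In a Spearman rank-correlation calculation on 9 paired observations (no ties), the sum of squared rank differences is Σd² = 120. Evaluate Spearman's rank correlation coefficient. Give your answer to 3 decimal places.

0.000

ρ = 1 − 6Σd² / [n(n²−1)] = 1 − 6×120 / (9×80)
  = 1 − 720/720 = 1 − 1.0000 ≈ 0.000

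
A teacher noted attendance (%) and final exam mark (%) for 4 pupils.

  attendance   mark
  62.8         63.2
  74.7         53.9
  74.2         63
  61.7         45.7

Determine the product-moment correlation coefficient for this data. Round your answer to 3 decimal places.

0.316

n = 4, Σx = 273.4, Σy = 225.8, Σx² = 18836.46, Σy² = 12956.94, Σxy = 15489.58
nΣxy − ΣxΣy = 61958.32 − 61733.72 = 224.6
nΣx² − (Σx)² = 75345.84 − 74747.56 = 598.28; nΣy² − (Σy)² = 51827.76 − 50985.64 = 842.12
r = 224.6 / √(598.28 × 842.12) = 224.6 / 709.8053 ≈ 0.316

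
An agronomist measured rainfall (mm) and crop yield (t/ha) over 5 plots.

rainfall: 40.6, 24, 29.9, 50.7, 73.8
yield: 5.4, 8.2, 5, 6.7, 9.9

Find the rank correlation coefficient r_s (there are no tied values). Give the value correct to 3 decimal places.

0.400

Rank rainfall: 3, 1, 2, 4, 5
Rank yield: 2, 4, 1, 3, 5
d = rank(rainfall) − rank(yield): 1, -3, 1, 1, 0; Σd² = 12
ρ = 1 − 6Σd² / [n(n²−1)] = 1 − 6×12 / (5×24) = 1 − 72/120 ≈ 0.400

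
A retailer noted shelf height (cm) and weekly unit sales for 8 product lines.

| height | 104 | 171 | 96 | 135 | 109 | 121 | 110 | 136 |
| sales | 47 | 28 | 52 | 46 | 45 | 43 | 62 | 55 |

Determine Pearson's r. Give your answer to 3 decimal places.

-0.661

n = 8, Σx = 982, Σy = 378, Σx² = 124616, Σy² = 18556, Σxy = 45286
nΣxy − ΣxΣy = 362288 − 371196 = -8908
nΣx² − (Σx)² = 996928 − 964324 = 32604; nΣy² − (Σy)² = 148448 − 142884 = 5564
r = -8908 / √(32604 × 5564) = -8908 / 13468.8031 ≈ -0.661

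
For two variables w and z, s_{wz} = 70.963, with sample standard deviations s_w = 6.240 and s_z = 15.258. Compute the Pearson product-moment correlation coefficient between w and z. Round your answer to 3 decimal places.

r = Cov(w,z) / (s_w · s_z) = 70.963 / (6.240 × 15.258)
  = 70.963 / 95.2099 ≈ 0.745

0.745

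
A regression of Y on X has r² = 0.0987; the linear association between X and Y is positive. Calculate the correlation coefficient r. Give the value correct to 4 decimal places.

0.3142

|r| = √0.0987 = 0.3142
The association is positive, so r = 0.3142.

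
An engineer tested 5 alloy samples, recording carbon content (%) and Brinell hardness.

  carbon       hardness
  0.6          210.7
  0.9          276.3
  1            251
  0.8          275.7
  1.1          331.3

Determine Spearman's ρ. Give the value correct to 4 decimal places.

0.7000

Rank carbon: 1, 3, 4, 2, 5
Rank hardness: 1, 4, 2, 3, 5
d = rank(carbon) − rank(hardness): 0, -1, 2, -1, 0; Σd² = 6
ρ = 1 − 6Σd² / [n(n²−1)] = 1 − 6×6 / (5×24) = 1 − 36/120 ≈ 0.7000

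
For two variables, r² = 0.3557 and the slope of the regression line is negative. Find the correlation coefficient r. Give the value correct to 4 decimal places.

|r| = √0.3557 = 0.5964
The association is negative, so r = −0.5964.

-0.5964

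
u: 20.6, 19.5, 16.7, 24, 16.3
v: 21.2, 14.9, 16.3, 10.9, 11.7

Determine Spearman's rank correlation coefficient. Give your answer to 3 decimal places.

-0.100

Rank u: 4, 3, 2, 5, 1
Rank v: 5, 3, 4, 1, 2
d = rank(u) − rank(v): -1, 0, -2, 4, -1; Σd² = 22
ρ = 1 − 6Σd² / [n(n²−1)] = 1 − 6×22 / (5×24) = 1 − 132/120 ≈ -0.100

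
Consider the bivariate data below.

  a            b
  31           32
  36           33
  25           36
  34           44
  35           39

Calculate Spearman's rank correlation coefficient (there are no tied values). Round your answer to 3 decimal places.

0.100

Rank a: 2, 5, 1, 3, 4
Rank b: 1, 2, 3, 5, 4
d = rank(a) − rank(b): 1, 3, -2, -2, 0; Σd² = 18
ρ = 1 − 6Σd² / [n(n²−1)] = 1 − 6×18 / (5×24) = 1 − 108/120 ≈ 0.100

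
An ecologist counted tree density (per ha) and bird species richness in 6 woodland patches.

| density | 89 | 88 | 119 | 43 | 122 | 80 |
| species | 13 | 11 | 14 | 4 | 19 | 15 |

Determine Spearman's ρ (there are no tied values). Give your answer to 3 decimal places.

0.657

Rank density: 4, 3, 5, 1, 6, 2
Rank species: 3, 2, 4, 1, 6, 5
d = rank(density) − rank(species): 1, 1, 1, 0, 0, -3; Σd² = 12
ρ = 1 − 6Σd² / [n(n²−1)] = 1 − 6×12 / (6×35) = 1 − 72/210 ≈ 0.657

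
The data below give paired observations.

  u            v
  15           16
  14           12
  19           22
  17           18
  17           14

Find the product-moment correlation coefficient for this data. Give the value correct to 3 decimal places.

n = 5, Σu = 82, Σv = 82, Σu² = 1360, Σv² = 1404, Σuv = 1370
nΣuv − ΣuΣv = 6850 − 6724 = 126
nΣu² − (Σu)² = 6800 − 6724 = 76; nΣv² − (Σv)² = 7020 − 6724 = 296
r = 126 / √(76 × 296) = 126 / 149.9867 ≈ 0.840

0.840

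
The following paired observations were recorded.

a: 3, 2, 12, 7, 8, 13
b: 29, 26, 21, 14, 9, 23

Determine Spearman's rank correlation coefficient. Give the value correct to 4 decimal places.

Rank a: 2, 1, 5, 3, 4, 6
Rank b: 6, 5, 3, 2, 1, 4
d = rank(a) − rank(b): -4, -4, 2, 1, 3, 2; Σd² = 50
ρ = 1 − 6Σd² / [n(n²−1)] = 1 − 6×50 / (6×35) = 1 − 300/210 ≈ -0.4286

-0.4286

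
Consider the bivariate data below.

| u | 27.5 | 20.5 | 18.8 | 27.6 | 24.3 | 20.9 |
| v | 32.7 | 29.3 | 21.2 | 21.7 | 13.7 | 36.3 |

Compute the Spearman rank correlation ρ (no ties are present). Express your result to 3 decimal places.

0.086

Rank u: 5, 2, 1, 6, 4, 3
Rank v: 5, 4, 2, 3, 1, 6
d = rank(u) − rank(v): 0, -2, -1, 3, 3, -3; Σd² = 32
ρ = 1 − 6Σd² / [n(n²−1)] = 1 − 6×32 / (6×35) = 1 − 192/210 ≈ 0.086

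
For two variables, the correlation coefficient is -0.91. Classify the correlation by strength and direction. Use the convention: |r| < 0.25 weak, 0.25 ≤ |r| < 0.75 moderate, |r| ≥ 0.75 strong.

strong negative

r = -0.91 < 0 so the relationship is negative.
|r| = 0.91, which falls in the strong range.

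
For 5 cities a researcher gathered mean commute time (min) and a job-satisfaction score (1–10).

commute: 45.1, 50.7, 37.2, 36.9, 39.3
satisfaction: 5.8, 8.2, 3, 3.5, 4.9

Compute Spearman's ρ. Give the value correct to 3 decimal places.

0.900

Rank commute: 4, 5, 2, 1, 3
Rank satisfaction: 4, 5, 1, 2, 3
d = rank(commute) − rank(satisfaction): 0, 0, 1, -1, 0; Σd² = 2
ρ = 1 − 6Σd² / [n(n²−1)] = 1 − 6×2 / (5×24) = 1 − 12/120 ≈ 0.900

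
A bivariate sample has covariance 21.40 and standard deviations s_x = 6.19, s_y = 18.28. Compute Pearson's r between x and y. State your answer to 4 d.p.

0.1891

r = Cov(x,y) / (s_x · s_y) = 21.40 / (6.19 × 18.28)
  = 21.40 / 113.1532 ≈ 0.1891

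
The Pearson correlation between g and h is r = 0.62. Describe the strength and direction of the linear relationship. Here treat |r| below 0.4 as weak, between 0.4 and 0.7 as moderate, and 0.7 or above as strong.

r = 0.62 > 0 so the relationship is positive.
|r| = 0.62, which falls in the moderate range.

moderate positive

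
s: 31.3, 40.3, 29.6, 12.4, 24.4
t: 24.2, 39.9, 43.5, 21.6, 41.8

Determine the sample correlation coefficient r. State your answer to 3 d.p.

n = 5, Σs = 138, Σt = 171, Σs² = 4229.06, Σt² = 6283.7, Σst = 4940.79
nΣst − ΣsΣt = 24703.95 − 23598 = 1105.95
nΣs² − (Σs)² = 21145.3 − 19044 = 2101.3; nΣt² − (Σt)² = 31418.5 − 29241 = 2177.5
r = 1105.95 / √(2101.3 × 2177.5) = 1105.95 / 2139.0607 ≈ 0.517

0.517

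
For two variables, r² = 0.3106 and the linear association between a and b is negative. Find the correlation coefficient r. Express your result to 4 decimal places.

|r| = √0.3106 = 0.5573
The association is negative, so r = −0.5573.

-0.5573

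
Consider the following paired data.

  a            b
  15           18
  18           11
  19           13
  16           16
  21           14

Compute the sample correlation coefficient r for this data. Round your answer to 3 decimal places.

n = 5, Σa = 89, Σb = 72, Σa² = 1607, Σb² = 1066, Σab = 1265
nΣab − ΣaΣb = 6325 − 6408 = -83
nΣa² − (Σa)² = 8035 − 7921 = 114; nΣb² − (Σb)² = 5330 − 5184 = 146
r = -83 / √(114 × 146) = -83 / 129.0116 ≈ -0.643

-0.643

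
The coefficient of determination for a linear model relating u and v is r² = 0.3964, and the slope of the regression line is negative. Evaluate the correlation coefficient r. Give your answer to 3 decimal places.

-0.630

|r| = √0.3964 = 0.630
The association is negative, so r = −0.630.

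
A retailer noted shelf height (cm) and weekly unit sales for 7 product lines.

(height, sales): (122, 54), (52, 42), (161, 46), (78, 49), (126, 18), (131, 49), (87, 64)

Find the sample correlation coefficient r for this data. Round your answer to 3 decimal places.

n = 7, Σx = 757, Σy = 322, Σx² = 90199, Σy² = 16018, Σxy = 34255
nΣxy − ΣxΣy = 239785 − 243754 = -3969
nΣx² − (Σx)² = 631393 − 573049 = 58344; nΣy² − (Σy)² = 112126 − 103684 = 8442
r = -3969 / √(58344 × 8442) = -3969 / 22193.2433 ≈ -0.179

-0.179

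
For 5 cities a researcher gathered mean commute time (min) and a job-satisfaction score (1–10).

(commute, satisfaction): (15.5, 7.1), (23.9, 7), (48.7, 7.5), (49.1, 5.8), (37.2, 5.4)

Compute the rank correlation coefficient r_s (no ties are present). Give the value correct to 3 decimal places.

-0.200

Rank commute: 1, 2, 4, 5, 3
Rank satisfaction: 4, 3, 5, 2, 1
d = rank(commute) − rank(satisfaction): -3, -1, -1, 3, 2; Σd² = 24
ρ = 1 − 6Σd² / [n(n²−1)] = 1 − 6×24 / (5×24) = 1 − 144/120 ≈ -0.200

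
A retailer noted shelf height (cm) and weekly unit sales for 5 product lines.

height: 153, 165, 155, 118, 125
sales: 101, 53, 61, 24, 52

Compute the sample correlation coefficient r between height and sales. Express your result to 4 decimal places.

n = 5, Σx = 716, Σy = 291, Σx² = 104208, Σy² = 20011, Σxy = 42985
nΣxy − ΣxΣy = 214925 − 208356 = 6569
nΣx² − (Σx)² = 521040 − 512656 = 8384; nΣy² − (Σy)² = 100055 − 84681 = 15374
r = 6569 / √(8384 × 15374) = 6569 / 11353.2205 ≈ 0.5786

0.5786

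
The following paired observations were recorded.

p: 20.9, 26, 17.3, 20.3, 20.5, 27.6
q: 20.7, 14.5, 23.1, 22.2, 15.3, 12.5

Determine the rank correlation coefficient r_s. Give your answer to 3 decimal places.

Rank p: 4, 5, 1, 2, 3, 6
Rank q: 4, 2, 6, 5, 3, 1
d = rank(p) − rank(q): 0, 3, -5, -3, 0, 5; Σd² = 68
ρ = 1 − 6Σd² / [n(n²−1)] = 1 − 6×68 / (6×35) = 1 − 408/210 ≈ -0.943

-0.943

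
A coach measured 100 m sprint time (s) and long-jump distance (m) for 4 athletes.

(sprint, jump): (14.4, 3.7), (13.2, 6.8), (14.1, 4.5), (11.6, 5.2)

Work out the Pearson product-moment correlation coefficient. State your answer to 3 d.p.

-0.474

n = 4, Σx = 53.3, Σy = 20.2, Σx² = 714.97, Σy² = 107.22, Σxy = 266.81
nΣxy − ΣxΣy = 1067.24 − 1076.66 = -9.42
nΣx² − (Σx)² = 2859.88 − 2840.89 = 18.99; nΣy² − (Σy)² = 428.88 − 408.04 = 20.84
r = -9.42 / √(18.99 × 20.84) = -9.42 / 19.8935 ≈ -0.474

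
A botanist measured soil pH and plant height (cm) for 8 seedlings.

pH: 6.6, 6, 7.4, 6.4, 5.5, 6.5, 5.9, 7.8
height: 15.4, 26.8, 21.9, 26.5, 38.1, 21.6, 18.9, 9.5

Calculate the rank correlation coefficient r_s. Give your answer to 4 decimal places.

-0.6667

Rank pH: 6, 3, 7, 4, 1, 5, 2, 8
Rank height: 2, 7, 5, 6, 8, 4, 3, 1
d = rank(pH) − rank(height): 4, -4, 2, -2, -7, 1, -1, 7; Σd² = 140
ρ = 1 − 6Σd² / [n(n²−1)] = 1 − 6×140 / (8×63) = 1 − 840/504 ≈ -0.6667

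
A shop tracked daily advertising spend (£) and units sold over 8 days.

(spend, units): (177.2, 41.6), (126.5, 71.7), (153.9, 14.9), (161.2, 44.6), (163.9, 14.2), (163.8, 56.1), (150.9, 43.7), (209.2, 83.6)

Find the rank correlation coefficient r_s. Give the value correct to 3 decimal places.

Rank spend: 7, 1, 3, 4, 6, 5, 2, 8
Rank units: 3, 7, 2, 5, 1, 6, 4, 8
d = rank(spend) − rank(units): 4, -6, 1, -1, 5, -1, -2, 0; Σd² = 84
ρ = 1 − 6Σd² / [n(n²−1)] = 1 − 6×84 / (8×63) = 1 − 504/504 ≈ 0.000

0.000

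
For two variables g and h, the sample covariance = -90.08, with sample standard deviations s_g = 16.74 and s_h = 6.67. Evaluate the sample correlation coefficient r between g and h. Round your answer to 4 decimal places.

-0.8068

r = Cov(g,h) / (s_g · s_h) = -90.08 / (16.74 × 6.67)
  = -90.08 / 111.6558 ≈ -0.8068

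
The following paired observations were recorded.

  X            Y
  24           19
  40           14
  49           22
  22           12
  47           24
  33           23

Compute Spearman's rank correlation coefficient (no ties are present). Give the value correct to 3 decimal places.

0.600

Rank X: 2, 4, 6, 1, 5, 3
Rank Y: 3, 2, 4, 1, 6, 5
d = rank(X) − rank(Y): -1, 2, 2, 0, -1, -2; Σd² = 14
ρ = 1 − 6Σd² / [n(n²−1)] = 1 − 6×14 / (6×35) = 1 − 84/210 ≈ 0.600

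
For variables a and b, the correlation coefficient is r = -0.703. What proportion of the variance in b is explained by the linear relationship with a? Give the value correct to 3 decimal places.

r² = (-0.703)² = 0.494

0.494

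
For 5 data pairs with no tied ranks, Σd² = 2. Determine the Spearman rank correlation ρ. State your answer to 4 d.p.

ρ = 1 − 6Σd² / [n(n²−1)] = 1 − 6×2 / (5×24)
  = 1 − 12/120 = 1 − 0.10000 ≈ 0.9000

0.9000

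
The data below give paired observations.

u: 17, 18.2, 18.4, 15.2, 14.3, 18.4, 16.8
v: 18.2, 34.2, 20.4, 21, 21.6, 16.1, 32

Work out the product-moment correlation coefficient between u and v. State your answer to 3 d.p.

n = 7, Σu = 118.3, Σv = 163.5, Σu² = 2015.13, Σv² = 4107.81, Σuv = 2769.12
nΣuv − ΣuΣv = 19383.84 − 19342.05 = 41.79
nΣu² − (Σu)² = 14105.91 − 13994.89 = 111.02; nΣv² − (Σv)² = 28754.67 − 26732.25 = 2022.42
r = 41.79 / √(111.02 × 2022.42) = 41.79 / 473.8450 ≈ 0.088

0.088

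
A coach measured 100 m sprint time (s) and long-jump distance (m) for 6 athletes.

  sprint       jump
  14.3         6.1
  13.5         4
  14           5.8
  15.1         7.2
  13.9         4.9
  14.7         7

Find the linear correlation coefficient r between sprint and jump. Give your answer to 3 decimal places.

0.960

n = 6, Σx = 85.5, Σy = 35, Σx² = 1220.05, Σy² = 211.7, Σxy = 502.16
nΣxy − ΣxΣy = 3012.96 − 2992.5 = 20.46
nΣx² − (Σx)² = 7320.3 − 7310.25 = 10.05; nΣy² − (Σy)² = 1270.2 − 1225 = 45.2
r = 20.46 / √(10.05 × 45.2) = 20.46 / 21.3134 ≈ 0.960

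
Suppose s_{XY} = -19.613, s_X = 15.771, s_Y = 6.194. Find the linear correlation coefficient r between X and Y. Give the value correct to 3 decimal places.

-0.201

r = Cov(X,Y) / (s_X · s_Y) = -19.613 / (15.771 × 6.194)
  = -19.613 / 97.6856 ≈ -0.201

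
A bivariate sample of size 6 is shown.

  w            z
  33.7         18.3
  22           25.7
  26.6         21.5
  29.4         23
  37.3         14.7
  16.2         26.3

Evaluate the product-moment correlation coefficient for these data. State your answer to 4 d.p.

n = 6, Σw = 165.2, Σz = 129.5, Σw² = 4845.34, Σz² = 2894.41, Σwz = 3404.58
nΣwz − ΣwΣz = 20427.48 − 21393.4 = -965.92
nΣw² − (Σw)² = 29072.04 − 27291.04 = 1781; nΣz² − (Σz)² = 17366.46 − 16770.25 = 596.21
r = -965.92 / √(1781 × 596.21) = -965.92 / 1030.4611 ≈ -0.9374

-0.9374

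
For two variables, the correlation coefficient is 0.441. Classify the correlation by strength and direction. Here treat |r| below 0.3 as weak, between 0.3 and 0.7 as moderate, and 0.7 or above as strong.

r = 0.441 > 0 so the relationship is positive.
|r| = 0.441, which falls in the moderate range.

moderate positive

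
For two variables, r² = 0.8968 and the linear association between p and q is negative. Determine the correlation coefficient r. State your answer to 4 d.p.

-0.9470

|r| = √0.8968 = 0.9470
The association is negative, so r = −0.9470.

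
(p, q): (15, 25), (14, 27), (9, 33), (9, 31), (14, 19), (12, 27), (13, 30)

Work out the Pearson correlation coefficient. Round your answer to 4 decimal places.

-0.7412

n = 7, Σp = 86, Σq = 192, Σp² = 1092, Σq² = 5394, Σpq = 2309
nΣpq − ΣpΣq = 16163 − 16512 = -349
nΣp² − (Σp)² = 7644 − 7396 = 248; nΣq² − (Σq)² = 37758 − 36864 = 894
r = -349 / √(248 × 894) = -349 / 470.8630 ≈ -0.7412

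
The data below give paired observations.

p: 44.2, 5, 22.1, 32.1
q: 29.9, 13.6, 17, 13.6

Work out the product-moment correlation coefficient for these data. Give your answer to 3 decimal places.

0.743

n = 4, Σp = 103.4, Σq = 74.1, Σp² = 3497.46, Σq² = 1552.93, Σpq = 2201.84
nΣpq − ΣpΣq = 8807.36 − 7661.94 = 1145.42
nΣp² − (Σp)² = 13989.84 − 10691.56 = 3298.28; nΣq² − (Σq)² = 6211.72 − 5490.81 = 720.91
r = 1145.42 / √(3298.28 × 720.91) = 1145.42 / 1541.9997 ≈ 0.743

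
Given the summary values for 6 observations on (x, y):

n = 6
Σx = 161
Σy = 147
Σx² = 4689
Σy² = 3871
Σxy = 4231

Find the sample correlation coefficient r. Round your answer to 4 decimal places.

r = (nΣxy − ΣxΣy) / √[(nΣx² − (Σx)²)(nΣy² − (Σy)²)]
Numerator: 6×4231 − 161×147 = 1719
Denominator: √[(28134 − 25921)(23226 − 21609)] = √[2213 × 1617] = 1891.6715
r = 1719 / 1891.6715 ≈ 0.9087

0.9087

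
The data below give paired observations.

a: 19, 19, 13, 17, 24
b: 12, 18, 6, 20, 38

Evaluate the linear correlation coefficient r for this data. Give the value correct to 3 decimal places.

n = 5, Σa = 92, Σb = 94, Σa² = 1756, Σb² = 2348, Σab = 1900
nΣab − ΣaΣb = 9500 − 8648 = 852
nΣa² − (Σa)² = 8780 − 8464 = 316; nΣb² − (Σb)² = 11740 − 8836 = 2904
r = 852 / √(316 × 2904) = 852 / 957.9478 ≈ 0.889

0.889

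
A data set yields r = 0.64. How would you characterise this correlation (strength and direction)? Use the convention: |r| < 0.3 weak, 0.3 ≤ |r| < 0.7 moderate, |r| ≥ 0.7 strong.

r = 0.64 > 0 so the relationship is positive.
|r| = 0.64, which falls in the moderate range.

moderate positive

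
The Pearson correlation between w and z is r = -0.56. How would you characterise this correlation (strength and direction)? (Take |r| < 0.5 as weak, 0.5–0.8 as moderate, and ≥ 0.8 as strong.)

r = -0.56 < 0 so the relationship is negative.
|r| = 0.56, which falls in the moderate range.

moderate negative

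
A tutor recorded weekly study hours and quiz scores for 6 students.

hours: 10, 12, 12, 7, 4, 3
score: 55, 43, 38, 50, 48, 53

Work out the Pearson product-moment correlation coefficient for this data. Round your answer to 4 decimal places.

n = 6, Σx = 48, Σy = 287, Σx² = 462, Σy² = 13931, Σxy = 2223
nΣxy − ΣxΣy = 13338 − 13776 = -438
nΣx² − (Σx)² = 2772 − 2304 = 468; nΣy² − (Σy)² = 83586 − 82369 = 1217
r = -438 / √(468 × 1217) = -438 / 754.6893 ≈ -0.5804

-0.5804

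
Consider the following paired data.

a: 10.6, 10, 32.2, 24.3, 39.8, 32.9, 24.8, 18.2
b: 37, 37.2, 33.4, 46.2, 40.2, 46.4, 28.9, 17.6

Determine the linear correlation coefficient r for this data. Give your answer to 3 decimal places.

0.297

n = 8, Σa = 192.8, Σb = 286.9, Σa² = 5452.42, Σb² = 10916.81, Σab = 7125.9
nΣab − ΣaΣb = 57007.2 − 55314.32 = 1692.88
nΣa² − (Σa)² = 43619.36 − 37171.84 = 6447.52; nΣb² − (Σb)² = 87334.48 − 82311.61 = 5022.87
r = 1692.88 / √(6447.52 × 5022.87) = 1692.88 / 5690.7868 ≈ 0.297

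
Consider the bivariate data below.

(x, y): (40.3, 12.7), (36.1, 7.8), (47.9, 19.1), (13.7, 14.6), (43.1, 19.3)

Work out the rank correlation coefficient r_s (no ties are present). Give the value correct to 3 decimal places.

Rank x: 3, 2, 5, 1, 4
Rank y: 2, 1, 4, 3, 5
d = rank(x) − rank(y): 1, 1, 1, -2, -1; Σd² = 8
ρ = 1 − 6Σd² / [n(n²−1)] = 1 − 6×8 / (5×24) = 1 − 48/120 ≈ 0.600

0.600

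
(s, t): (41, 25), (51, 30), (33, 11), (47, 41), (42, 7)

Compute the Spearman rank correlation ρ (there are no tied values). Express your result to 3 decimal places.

0.600

Rank s: 2, 5, 1, 4, 3
Rank t: 3, 4, 2, 5, 1
d = rank(s) − rank(t): -1, 1, -1, -1, 2; Σd² = 8
ρ = 1 − 6Σd² / [n(n²−1)] = 1 − 6×8 / (5×24) = 1 − 48/120 ≈ 0.600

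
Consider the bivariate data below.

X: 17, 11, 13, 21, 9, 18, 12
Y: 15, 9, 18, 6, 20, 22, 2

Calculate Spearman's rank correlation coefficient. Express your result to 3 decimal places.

-0.036

Rank X: 5, 2, 4, 7, 1, 6, 3
Rank Y: 4, 3, 5, 2, 6, 7, 1
d = rank(X) − rank(Y): 1, -1, -1, 5, -5, -1, 2; Σd² = 58
ρ = 1 − 6Σd² / [n(n²−1)] = 1 − 6×58 / (7×48) = 1 − 348/336 ≈ -0.036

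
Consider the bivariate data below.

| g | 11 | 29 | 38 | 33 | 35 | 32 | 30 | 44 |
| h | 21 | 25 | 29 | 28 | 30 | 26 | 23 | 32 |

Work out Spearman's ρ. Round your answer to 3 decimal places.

0.952

Rank g: 1, 2, 7, 5, 6, 4, 3, 8
Rank h: 1, 3, 6, 5, 7, 4, 2, 8
d = rank(g) − rank(h): 0, -1, 1, 0, -1, 0, 1, 0; Σd² = 4
ρ = 1 − 6Σd² / [n(n²−1)] = 1 − 6×4 / (8×63) = 1 − 24/504 ≈ 0.952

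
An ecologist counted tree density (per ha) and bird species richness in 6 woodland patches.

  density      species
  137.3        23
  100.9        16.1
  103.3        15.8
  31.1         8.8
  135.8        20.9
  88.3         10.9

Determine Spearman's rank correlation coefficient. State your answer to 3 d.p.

Rank density: 6, 3, 4, 1, 5, 2
Rank species: 6, 4, 3, 1, 5, 2
d = rank(density) − rank(species): 0, -1, 1, 0, 0, 0; Σd² = 2
ρ = 1 − 6Σd² / [n(n²−1)] = 1 − 6×2 / (6×35) = 1 − 12/210 ≈ 0.943

0.943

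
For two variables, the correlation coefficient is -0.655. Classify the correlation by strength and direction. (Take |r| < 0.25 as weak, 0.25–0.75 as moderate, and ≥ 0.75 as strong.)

moderate negative

r = -0.655 < 0 so the relationship is negative.
|r| = 0.655, which falls in the moderate range.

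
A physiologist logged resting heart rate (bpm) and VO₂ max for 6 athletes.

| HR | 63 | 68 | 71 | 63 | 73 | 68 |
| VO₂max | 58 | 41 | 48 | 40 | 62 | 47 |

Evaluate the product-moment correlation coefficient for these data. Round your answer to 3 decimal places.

n = 6, Σx = 406, Σy = 296, Σx² = 27556, Σy² = 15002, Σxy = 20092
nΣxy − ΣxΣy = 120552 − 120176 = 376
nΣx² − (Σx)² = 165336 − 164836 = 500; nΣy² − (Σy)² = 90012 − 87616 = 2396
r = 376 / √(500 × 2396) = 376 / 1094.5319 ≈ 0.344

0.344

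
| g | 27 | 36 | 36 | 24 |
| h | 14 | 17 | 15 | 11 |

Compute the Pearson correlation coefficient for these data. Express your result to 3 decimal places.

0.889

n = 4, Σg = 123, Σh = 57, Σg² = 3897, Σh² = 831, Σgh = 1794
nΣgh − ΣgΣh = 7176 − 7011 = 165
nΣg² − (Σg)² = 15588 − 15129 = 459; nΣh² − (Σh)² = 3324 − 3249 = 75
r = 165 / √(459 × 75) = 165 / 185.5398 ≈ 0.889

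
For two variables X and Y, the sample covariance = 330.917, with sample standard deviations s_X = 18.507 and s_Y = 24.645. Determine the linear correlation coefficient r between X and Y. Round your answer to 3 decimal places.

r = Cov(X,Y) / (s_X · s_Y) = 330.917 / (18.507 × 24.645)
  = 330.917 / 456.1050 ≈ 0.726

0.726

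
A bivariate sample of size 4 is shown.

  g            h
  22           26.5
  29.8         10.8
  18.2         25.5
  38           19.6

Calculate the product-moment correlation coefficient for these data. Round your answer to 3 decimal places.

n = 4, Σg = 108, Σh = 82.4, Σg² = 3147.28, Σh² = 1853.3, Σgh = 2113.74
nΣgh − ΣgΣh = 8454.96 − 8899.2 = -444.24
nΣg² − (Σg)² = 12589.12 − 11664 = 925.12; nΣh² − (Σh)² = 7413.2 − 6789.76 = 623.44
r = -444.24 / √(925.12 × 623.44) = -444.24 / 759.4451 ≈ -0.585

-0.585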